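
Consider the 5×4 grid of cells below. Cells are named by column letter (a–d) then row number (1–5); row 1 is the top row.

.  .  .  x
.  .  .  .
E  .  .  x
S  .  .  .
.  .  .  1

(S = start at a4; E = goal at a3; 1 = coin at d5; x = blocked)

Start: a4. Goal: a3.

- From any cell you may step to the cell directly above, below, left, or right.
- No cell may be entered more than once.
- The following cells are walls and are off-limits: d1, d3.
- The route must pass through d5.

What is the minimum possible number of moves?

9

Any route passes through d5 somewhere between a4 and a3. Summing Manhattan distances along the two legs (a4 → d5 → a3) gives a lower bound of 4 + 5 = 9 moves.
A route of 9 moves achieves this: a4 → a5 → b5 → c5 → d5 → d4 → c4 → c3 → b3 → a3.
Since 9 matches the lower bound, it is optimal.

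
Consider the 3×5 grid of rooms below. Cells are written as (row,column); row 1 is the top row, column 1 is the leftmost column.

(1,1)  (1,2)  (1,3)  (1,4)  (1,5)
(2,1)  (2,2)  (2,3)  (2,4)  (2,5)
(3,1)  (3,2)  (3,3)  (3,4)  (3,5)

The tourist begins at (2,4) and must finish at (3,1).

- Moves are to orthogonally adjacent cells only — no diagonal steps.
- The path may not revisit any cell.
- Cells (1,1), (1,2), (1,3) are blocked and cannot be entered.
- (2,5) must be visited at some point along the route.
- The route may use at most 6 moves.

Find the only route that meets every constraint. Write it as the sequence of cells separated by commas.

(2,4), (2,5), (3,5), (3,4), (3,3), (3,2), (3,1)

Any route must reach (2,5) and still end at (3,1) within 6 moves, so the order of the required stops is forced.
Route from (2,4): right to (2,5), down to (3,5), 4× left (reaching (3,1)) — 6 moves in all.
Check: all required cells visited; 6 ≤ 6 moves.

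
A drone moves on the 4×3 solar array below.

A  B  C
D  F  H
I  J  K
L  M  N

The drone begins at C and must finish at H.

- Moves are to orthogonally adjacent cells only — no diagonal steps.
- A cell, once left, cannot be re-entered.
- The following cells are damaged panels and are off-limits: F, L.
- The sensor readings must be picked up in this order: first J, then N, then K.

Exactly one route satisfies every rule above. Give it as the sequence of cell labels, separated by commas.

C, B, A, D, I, J, M, N, K, H

The waypoints must appear in the order J, N, K, with no cell reused.
Route from C: 2× left (reaching A), 2× down (reaching I), right to J, down to M, right to N, 2× up (reaching H) — 9 moves in all.
Check: order respected (J at step 5, N at step 7, K at step 8).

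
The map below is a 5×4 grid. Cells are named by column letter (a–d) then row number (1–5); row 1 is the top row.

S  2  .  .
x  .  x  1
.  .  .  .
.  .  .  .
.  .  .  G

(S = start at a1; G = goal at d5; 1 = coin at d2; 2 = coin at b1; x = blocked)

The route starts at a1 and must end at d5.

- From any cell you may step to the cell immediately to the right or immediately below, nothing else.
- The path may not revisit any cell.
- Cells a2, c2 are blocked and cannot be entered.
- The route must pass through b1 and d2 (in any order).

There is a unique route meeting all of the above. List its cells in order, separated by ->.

a1 -> b1 -> c1 -> d1 -> d2 -> d3 -> d4 -> d5

Moves only go right or down, so the column and row indices never decrease.
Route from a1: right 3 to d1, down 4 to d5 — 7 moves in all.
Check: all required cells visited.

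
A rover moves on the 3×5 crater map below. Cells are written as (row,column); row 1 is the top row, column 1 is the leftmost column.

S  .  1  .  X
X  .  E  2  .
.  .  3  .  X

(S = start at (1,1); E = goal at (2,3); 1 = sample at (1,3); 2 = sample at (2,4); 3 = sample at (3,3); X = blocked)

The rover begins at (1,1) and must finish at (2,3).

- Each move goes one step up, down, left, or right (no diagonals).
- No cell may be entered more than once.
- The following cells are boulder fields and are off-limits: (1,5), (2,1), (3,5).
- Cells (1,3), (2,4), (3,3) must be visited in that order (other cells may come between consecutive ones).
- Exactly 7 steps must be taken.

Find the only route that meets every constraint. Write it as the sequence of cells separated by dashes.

The waypoints must appear in the order (1,3), (2,4), (3,3), with no cell reused.
Route from (1,1): right 3 to (1,4), down 2 to (3,4), left 1 to (3,3), up 1 to (2,3) — 7 moves in all.
Check: order respected (1 at step 2, 2 at step 4, 3 at step 6); 7 moves as required.

(1,1) - (1,2) - (1,3) - (1,4) - (2,4) - (3,4) - (3,3) - (2,3)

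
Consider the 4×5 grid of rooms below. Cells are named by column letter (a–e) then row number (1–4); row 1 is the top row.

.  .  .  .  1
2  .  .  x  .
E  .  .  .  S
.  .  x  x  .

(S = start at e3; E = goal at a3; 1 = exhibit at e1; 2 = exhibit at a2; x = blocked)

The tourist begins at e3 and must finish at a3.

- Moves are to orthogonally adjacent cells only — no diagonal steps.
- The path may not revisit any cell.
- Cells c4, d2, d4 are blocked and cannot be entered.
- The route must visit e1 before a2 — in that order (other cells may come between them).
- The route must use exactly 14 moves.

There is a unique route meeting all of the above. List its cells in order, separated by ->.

e3 -> e2 -> e1 -> d1 -> c1 -> b1 -> a1 -> a2 -> b2 -> c2 -> c3 -> b3 -> b4 -> a4 -> a3

The waypoints must appear in the order e1, a2, with no cell reused.
Route from e3: 2× up (reaching e1), 4× left (reaching a1), down to a2, 2× right (reaching c2), down to c3, left to b3, down to b4, left to a4, up to a3 — 14 moves in all.
Check: order respected (1 at step 2, 2 at step 7); 14 moves as required.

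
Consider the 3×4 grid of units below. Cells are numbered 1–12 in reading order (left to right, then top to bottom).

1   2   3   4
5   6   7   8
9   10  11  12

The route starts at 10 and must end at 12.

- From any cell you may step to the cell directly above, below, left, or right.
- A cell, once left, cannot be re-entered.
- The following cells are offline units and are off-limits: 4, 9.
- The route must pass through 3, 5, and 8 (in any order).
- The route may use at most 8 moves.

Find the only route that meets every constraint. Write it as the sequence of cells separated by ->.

10 -> 6 -> 5 -> 1 -> 2 -> 3 -> 7 -> 8 -> 12

The 8-move cap with required stops at 3, 5, 8 leaves no slack for detours.
Route from 10: up 1 to 6, left 1 to 5, up 1 to 1, right 2 to 3, down 1 to 7, right 1 to 8, down 1 to 12 — 8 moves in all.
Check: all required cells visited; 8 ≤ 8 moves.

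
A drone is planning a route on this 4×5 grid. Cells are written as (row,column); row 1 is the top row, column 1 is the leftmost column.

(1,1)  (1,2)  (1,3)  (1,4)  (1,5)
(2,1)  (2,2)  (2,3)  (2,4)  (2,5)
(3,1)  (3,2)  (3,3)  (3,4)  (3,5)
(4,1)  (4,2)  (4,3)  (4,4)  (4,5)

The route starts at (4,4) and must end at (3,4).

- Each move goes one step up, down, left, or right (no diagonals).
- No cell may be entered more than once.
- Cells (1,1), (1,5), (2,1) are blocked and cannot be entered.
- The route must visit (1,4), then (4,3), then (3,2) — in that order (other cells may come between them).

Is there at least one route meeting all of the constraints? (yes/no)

Ignoring the required order, 26 revisit-free routes from (4,4) to (3,4) pass through all of (1,4), (4,3), and (3,2); the waypoint orders that occur are (4,3) → (3,2) → (1,4) (22); (1,4) → (3,2) → (4,3) (4) — never (1,4) → (4,3) → (3,2).

no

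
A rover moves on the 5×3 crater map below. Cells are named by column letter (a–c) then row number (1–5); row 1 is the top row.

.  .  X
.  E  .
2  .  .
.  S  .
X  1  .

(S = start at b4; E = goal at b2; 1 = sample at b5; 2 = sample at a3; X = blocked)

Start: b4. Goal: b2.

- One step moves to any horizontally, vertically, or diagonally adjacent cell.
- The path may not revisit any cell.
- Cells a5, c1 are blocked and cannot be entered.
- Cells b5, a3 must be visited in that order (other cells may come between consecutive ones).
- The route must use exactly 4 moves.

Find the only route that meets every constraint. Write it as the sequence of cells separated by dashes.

The waypoints must appear in the order b5, a3, with no cell reused.
Route from b4: down to b5, up-left to a4, up to a3, up-right to b2 — 4 moves in all.
Check: order respected (1 at step 1, 2 at step 3); 4 moves as required.

b4 - b5 - a4 - a3 - b2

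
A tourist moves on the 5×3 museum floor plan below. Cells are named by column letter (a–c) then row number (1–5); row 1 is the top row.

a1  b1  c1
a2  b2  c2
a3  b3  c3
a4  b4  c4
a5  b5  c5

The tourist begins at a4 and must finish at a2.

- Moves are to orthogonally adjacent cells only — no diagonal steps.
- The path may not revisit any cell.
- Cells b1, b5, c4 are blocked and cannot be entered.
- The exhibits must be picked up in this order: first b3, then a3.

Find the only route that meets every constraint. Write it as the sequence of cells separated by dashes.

The waypoints must appear in the order b3, a3, with no cell reused.
Route from a4: right 1 to b4, up 1 to b3, left 1 to a3, up 1 to a2 — 4 moves in all.
Check: order respected (b3 at step 2, a3 at step 3).

a4 - b4 - b3 - a3 - a2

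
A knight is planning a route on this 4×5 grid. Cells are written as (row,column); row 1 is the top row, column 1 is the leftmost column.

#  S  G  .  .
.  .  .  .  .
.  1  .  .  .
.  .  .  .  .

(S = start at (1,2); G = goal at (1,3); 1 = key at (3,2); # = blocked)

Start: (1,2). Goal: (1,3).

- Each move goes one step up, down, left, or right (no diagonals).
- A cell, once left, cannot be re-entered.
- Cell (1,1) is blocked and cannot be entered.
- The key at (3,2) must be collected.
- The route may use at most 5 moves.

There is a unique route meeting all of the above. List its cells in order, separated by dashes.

The 5-move cap with required stops at (3,2) leaves no slack for detours.
Route from (1,2): down 2 to (3,2), right 1 to (3,3), up 2 to (1,3) — 5 moves in all.
Check: all required cells visited; 5 ≤ 5 moves.

(1,2) - (2,2) - (3,2) - (3,3) - (2,3) - (1,3)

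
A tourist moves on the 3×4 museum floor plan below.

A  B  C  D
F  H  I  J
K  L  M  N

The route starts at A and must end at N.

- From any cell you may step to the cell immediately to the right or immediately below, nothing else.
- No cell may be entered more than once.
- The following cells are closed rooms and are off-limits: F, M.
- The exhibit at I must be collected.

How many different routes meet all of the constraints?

2

A right/down-only route from A to N makes exactly 2 down-moves and 3 right-moves in some order.
With no other constraints that would be C(5,2) = 10 routes.
Split at I and multiply the segment counts (each segment already excludes blocked cells): A→I: 2; I→N: 1; product = 2.
That gives 2 routes.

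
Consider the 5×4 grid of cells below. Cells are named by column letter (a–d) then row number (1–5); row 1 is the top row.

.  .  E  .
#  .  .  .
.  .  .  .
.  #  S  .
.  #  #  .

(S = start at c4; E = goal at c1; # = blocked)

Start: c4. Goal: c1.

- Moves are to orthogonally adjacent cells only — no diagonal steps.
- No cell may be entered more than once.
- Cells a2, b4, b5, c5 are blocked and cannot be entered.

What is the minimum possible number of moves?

3

The Manhattan distance from c4 to c1 is |4−1| + |3−3| = 3, so at least 3 moves are needed.
A route of 3 moves achieves this: c4 → c3 → c2 → c1.
Since 3 matches the lower bound, it is optimal.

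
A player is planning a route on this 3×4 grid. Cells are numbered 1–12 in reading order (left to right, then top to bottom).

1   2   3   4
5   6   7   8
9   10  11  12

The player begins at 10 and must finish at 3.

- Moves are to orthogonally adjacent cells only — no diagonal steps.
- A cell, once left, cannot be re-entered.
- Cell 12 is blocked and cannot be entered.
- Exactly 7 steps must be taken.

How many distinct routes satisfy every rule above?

Need simple routes of exactly 7 moves from 10 to 3 (Manhattan distance 3, so 2 moves are spent on a detour and 2 undoing it).
Enumerating: 10 9 5 1 2 6 7 3 | 10 9 5 6 7 8 4 3 | 10 11 7 6 5 1 2 3.
That gives 3 routes.

3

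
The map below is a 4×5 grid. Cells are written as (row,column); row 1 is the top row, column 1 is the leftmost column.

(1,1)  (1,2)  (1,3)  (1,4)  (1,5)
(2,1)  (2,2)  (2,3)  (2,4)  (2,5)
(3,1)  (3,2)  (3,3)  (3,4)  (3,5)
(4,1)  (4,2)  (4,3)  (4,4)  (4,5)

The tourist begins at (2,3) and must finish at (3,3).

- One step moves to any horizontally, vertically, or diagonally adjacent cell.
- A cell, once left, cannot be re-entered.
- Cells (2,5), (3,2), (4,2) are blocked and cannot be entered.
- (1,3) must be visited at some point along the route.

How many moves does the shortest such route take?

Any route passes through (1,3) somewhere between (2,3) and (3,3). Summing Chebyshev distances along the two legs ((2,3) → (1,3) → (3,3)) gives a lower bound of 1 + 2 = 3 moves.
A route of 3 moves achieves this: (2,3) → (1,3) → (2,2) → (3,3).
Since 3 matches the lower bound, it is optimal.

3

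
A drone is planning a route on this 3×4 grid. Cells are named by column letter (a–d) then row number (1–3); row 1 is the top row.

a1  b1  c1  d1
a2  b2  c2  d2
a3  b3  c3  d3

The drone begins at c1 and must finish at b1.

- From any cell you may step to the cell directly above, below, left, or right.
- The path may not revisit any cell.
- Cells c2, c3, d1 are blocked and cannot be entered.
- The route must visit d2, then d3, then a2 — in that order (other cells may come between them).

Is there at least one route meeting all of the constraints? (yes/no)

no

The blocked cells wall d2 off from c1 completely — no sequence of moves reaches it at all, so no route can satisfy the rules.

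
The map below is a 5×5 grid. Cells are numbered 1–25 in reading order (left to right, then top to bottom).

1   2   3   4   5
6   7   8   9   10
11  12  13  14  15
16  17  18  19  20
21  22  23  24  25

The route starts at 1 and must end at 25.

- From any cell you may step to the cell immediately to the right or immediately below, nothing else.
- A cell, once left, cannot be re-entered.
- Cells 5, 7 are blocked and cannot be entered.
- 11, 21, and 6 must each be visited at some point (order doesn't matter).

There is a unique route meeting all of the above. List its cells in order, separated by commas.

1, 6, 11, 16, 21, 22, 23, 24, 25

Moves only go right or down, so the column and row indices never decrease.
Route from 1: 4× down (reaching 21), 4× right (reaching 25) — 8 moves in all.
Check: all required cells visited.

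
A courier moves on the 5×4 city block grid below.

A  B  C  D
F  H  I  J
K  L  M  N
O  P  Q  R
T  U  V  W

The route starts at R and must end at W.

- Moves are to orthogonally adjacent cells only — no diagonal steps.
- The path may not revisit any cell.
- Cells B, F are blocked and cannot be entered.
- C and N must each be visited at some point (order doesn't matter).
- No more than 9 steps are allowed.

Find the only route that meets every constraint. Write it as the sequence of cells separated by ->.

The budget equals the shortest possible length, so every move has to be on a shortest route through the required cells.
Route from R: up 3 to D, left 1 to C, down 4 to V, right 1 to W — 9 moves in all.
Check: all required cells visited; 9 ≤ 9 moves.

R -> N -> J -> D -> C -> I -> M -> Q -> V -> W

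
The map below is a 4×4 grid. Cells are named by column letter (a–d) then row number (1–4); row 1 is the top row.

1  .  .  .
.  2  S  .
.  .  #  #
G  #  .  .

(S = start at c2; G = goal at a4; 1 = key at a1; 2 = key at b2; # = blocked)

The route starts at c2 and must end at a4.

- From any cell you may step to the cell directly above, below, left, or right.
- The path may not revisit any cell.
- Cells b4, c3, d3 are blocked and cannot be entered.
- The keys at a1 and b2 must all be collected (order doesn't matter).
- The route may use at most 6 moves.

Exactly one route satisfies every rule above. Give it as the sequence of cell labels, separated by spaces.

Any route must reach a1 and b2 and still end at a4 within 6 moves, so the order of the required stops is forced.
Route from c2: left 1 to b2, up 1 to b1, left 1 to a1, down 3 to a4 — 6 moves in all.
Check: all required cells visited; 6 ≤ 6 moves.

c2 b2 b1 a1 a2 a3 a4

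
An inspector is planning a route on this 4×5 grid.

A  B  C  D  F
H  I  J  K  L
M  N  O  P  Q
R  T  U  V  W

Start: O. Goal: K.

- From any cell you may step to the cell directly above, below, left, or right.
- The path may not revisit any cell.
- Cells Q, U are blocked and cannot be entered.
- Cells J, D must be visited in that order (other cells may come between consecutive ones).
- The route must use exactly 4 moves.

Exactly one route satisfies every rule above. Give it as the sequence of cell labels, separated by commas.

The waypoints must appear in the order J, D, with no cell reused.
Route from O: up 2 to C, right 1 to D, down 1 to K — 4 moves in all.
Check: order respected (J at step 1, D at step 3); 4 moves as required.

O, J, C, D, K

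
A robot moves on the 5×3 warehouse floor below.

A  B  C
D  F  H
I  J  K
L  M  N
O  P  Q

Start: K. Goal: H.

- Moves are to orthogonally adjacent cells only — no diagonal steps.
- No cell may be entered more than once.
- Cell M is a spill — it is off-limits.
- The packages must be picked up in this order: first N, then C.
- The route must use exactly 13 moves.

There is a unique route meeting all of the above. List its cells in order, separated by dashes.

The waypoints must appear in the order N, C, with no cell reused.
Route from K: down 2 to Q, left 2 to O, up 2 to I, right 1 to J, up 1 to F, left 1 to D, up 1 to A, right 2 to C, down 1 to H — 13 moves in all.
Check: order respected (N at step 1, C at step 12); 13 moves as required.

K - N - Q - P - O - L - I - J - F - D - A - B - C - H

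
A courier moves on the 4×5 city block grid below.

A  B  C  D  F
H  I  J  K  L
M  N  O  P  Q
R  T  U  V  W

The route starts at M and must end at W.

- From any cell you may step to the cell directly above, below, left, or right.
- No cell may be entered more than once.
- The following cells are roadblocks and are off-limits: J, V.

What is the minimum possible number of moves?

The Manhattan distance from M to W is |3−4| + |1−5| = 5, so at least 5 moves are needed.
A route of 5 moves achieves this: M → N → O → P → Q → W.
Since 5 matches the lower bound, it is optimal.

5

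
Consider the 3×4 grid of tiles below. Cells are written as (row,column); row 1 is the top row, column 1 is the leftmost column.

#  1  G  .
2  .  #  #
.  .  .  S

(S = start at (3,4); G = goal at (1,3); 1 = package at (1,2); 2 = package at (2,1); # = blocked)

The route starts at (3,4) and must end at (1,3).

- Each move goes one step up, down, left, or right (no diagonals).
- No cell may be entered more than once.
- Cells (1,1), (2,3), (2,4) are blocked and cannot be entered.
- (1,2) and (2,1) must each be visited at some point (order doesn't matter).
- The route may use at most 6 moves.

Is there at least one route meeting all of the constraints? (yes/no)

Even ignoring the no-revisit rule, getting from (3,4) to (1,3), taking the cheapest ordering (3,4) → (2,1) → (1,2) → (1,3) needs at least 4 + 2 + 1 = 7 moves (Manhattan distance per leg), which exceeds the 6-move limit.

no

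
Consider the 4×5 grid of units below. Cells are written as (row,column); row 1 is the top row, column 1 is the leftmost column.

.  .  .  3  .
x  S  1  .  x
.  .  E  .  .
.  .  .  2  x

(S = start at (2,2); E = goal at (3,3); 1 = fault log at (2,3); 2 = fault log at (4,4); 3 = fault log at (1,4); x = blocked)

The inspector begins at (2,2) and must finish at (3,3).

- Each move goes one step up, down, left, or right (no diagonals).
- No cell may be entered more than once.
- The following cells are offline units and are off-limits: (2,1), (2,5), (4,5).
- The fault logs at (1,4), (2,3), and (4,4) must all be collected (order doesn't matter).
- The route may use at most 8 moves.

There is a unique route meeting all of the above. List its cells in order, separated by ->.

(2,2) -> (2,3) -> (1,3) -> (1,4) -> (2,4) -> (3,4) -> (4,4) -> (4,3) -> (3,3)

The 8-move cap with required stops at (1,4), (2,3), (4,4) leaves no slack for detours.
Route from (2,2): right to (2,3), up to (1,3), right to (1,4), 3× down (reaching (4,4)), left to (4,3), up to (3,3) — 8 moves in all.
Check: all required cells visited; 8 ≤ 8 moves.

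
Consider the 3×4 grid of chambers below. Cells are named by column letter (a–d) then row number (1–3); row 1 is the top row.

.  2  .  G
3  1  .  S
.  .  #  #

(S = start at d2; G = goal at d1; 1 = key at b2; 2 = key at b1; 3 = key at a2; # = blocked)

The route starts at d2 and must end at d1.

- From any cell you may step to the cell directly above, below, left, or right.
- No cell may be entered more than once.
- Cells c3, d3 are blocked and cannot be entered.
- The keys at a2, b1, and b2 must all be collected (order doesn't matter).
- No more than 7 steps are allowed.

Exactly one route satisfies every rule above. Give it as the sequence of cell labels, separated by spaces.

d2 c2 b2 a2 a1 b1 c1 d1

Any route must reach a2, b1, and b2 and still end at d1 within 7 moves, so the order of the required stops is forced.
Route from d2: left 3 to a2, up 1 to a1, right 3 to d1 — 7 moves in all.
Check: all required cells visited; 7 ≤ 7 moves.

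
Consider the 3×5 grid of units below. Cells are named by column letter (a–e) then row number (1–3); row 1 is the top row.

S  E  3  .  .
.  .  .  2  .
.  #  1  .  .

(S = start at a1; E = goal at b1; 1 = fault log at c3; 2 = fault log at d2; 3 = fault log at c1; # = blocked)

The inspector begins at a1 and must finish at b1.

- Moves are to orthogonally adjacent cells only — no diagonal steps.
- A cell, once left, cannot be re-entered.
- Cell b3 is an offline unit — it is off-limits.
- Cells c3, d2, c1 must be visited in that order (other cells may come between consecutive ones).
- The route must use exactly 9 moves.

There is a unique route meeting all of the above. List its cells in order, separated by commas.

a1, a2, b2, c2, c3, d3, d2, d1, c1, b1

The waypoints must appear in the order c3, d2, c1, with no cell reused.
Route from a1: down to a2, 2× right (reaching c2), down to c3, right to d3, 2× up (reaching d1), 2× left (reaching b1) — 9 moves in all.
Check: order respected (1 at step 4, 2 at step 6, 3 at step 8); 9 moves as required.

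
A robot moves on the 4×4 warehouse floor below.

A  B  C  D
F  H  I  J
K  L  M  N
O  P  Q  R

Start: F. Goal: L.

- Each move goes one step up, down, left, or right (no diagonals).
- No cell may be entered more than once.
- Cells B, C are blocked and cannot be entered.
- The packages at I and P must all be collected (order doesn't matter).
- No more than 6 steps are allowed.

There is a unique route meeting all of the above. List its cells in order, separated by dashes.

Any route must reach I and P and still end at L within 6 moves, so the order of the required stops is forced.
Route from F: 2× right (reaching I), 2× down (reaching Q), left to P, up to L — 6 moves in all.
Check: all required cells visited; 6 ≤ 6 moves.

F - H - I - M - Q - P - L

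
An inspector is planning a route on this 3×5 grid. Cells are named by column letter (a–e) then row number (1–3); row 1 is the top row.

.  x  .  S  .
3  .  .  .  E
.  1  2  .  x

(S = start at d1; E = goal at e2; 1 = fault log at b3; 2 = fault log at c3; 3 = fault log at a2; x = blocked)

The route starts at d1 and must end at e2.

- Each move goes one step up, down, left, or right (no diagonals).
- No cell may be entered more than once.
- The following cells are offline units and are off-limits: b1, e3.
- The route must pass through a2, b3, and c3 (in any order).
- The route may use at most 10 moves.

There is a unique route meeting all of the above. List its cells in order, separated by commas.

The 10-move cap with required stops at a2, b3, c3 leaves no slack for detours.
Route from d1: left 1 to c1, down 1 to c2, left 2 to a2, down 1 to a3, right 3 to d3, up 1 to d2, right 1 to e2 — 10 moves in all.
Check: all required cells visited; 10 ≤ 10 moves.

d1, c1, c2, b2, a2, a3, b3, c3, d3, d2, e2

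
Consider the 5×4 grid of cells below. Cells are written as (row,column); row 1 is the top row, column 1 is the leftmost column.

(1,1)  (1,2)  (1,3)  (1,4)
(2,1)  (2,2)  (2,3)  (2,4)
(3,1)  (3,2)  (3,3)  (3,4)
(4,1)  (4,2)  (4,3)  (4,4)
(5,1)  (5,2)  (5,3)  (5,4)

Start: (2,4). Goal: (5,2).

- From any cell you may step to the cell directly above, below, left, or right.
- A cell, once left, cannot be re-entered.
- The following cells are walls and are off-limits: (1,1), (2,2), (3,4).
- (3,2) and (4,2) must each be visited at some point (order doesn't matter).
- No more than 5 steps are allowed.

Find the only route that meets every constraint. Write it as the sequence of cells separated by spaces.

Any route must reach (3,2) and (4,2) and still end at (5,2) within 5 moves, so the order of the required stops is forced.
Route from (2,4): left 1 to (2,3), down 1 to (3,3), left 1 to (3,2), down 2 to (5,2) — 5 moves in all.
Check: all required cells visited; 5 ≤ 5 moves.

(2,4) (2,3) (3,3) (3,2) (4,2) (5,2)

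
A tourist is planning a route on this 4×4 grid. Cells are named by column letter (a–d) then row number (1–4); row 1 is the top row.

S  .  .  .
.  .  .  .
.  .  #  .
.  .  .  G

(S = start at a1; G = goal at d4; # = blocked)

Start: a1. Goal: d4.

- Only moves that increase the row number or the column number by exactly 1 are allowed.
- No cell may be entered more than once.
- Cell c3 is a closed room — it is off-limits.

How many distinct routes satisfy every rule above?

8

A right/down-only route from a1 to d4 makes exactly 3 down-moves and 3 right-moves in some order.
With no other constraints that would be C(6,3) = 20 routes.
Subtract routes through each blocked cell (inclusion–exclusion for overlaps): − through c3: 12 → 8.
That gives 8 routes.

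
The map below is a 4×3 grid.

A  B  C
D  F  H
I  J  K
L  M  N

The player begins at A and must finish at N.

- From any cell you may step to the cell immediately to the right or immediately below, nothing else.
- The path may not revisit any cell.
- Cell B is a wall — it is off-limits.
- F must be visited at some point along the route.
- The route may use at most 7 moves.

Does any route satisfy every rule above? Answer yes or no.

One route that works: A → D → F → J → M → N.

yes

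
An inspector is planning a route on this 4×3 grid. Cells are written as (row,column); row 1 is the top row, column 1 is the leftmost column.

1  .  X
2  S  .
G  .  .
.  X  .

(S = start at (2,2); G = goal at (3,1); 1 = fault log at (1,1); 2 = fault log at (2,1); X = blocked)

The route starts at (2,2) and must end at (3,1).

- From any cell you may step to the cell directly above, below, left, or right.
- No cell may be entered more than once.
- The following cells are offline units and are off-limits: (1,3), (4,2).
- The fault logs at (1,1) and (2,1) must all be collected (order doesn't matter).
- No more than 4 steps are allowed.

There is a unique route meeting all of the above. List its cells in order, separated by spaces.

(2,2) (1,2) (1,1) (2,1) (3,1)

The 4-move cap with required stops at (1,1), (2,1) leaves no slack for detours.
Route from (2,2): up to (1,2), left to (1,1), 2× down (reaching (3,1)) — 4 moves in all.
Check: all required cells visited; 4 ≤ 4 moves.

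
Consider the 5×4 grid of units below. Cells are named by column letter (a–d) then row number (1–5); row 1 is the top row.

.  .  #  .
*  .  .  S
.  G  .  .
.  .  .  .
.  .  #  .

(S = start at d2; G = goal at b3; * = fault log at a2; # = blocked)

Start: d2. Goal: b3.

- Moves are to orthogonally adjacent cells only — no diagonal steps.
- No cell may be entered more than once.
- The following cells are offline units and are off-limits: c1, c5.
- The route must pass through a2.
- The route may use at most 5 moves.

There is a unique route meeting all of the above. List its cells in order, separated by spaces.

The budget equals the shortest possible length, so every move has to be on a shortest route through the required cells.
Route from d2: 3× left (reaching a2), down to a3, right to b3 — 5 moves in all.
Check: all required cells visited; 5 ≤ 5 moves.

d2 c2 b2 a2 a3 b3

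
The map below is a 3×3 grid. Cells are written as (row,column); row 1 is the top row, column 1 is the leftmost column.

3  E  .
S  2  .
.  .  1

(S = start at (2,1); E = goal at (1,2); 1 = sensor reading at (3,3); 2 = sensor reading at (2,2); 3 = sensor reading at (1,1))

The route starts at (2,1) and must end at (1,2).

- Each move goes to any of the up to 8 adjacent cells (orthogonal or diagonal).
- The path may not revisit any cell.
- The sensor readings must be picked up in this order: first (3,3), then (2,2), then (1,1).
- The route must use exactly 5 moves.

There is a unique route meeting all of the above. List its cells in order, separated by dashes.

The waypoints must appear in the order (3,3), (2,2), (1,1), with no cell reused.
Route from (2,1): down-right 1 to (3,2), right 1 to (3,3), up-left 2 to (1,1), right 1 to (1,2) — 5 moves in all.
Check: order respected (1 at step 2, 2 at step 3, 3 at step 4); 5 moves as required.

(2,1) - (3,2) - (3,3) - (2,2) - (1,1) - (1,2)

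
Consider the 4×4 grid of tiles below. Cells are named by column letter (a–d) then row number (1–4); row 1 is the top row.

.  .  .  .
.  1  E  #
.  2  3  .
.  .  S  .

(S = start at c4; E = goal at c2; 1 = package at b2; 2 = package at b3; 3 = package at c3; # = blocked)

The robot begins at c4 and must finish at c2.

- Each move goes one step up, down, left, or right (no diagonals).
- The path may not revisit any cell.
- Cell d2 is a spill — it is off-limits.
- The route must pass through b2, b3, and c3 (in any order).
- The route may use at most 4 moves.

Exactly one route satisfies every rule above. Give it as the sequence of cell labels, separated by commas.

c4, c3, b3, b2, c2

The budget equals the shortest possible length, so every move has to be on a shortest route through the required cells.
Route from c4: up to c3, left to b3, up to b2, right to c2 — 4 moves in all.
Check: all required cells visited; 4 ≤ 4 moves.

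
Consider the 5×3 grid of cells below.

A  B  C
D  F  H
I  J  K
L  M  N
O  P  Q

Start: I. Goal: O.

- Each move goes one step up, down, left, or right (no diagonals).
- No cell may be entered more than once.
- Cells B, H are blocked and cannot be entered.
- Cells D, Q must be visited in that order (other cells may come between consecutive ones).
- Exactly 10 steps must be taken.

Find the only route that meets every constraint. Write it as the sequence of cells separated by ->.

The waypoints must appear in the order D, Q, with no cell reused.
Route from I: up 1 to D, right 1 to F, down 1 to J, right 1 to K, down 2 to Q, left 1 to P, up 1 to M, left 1 to L, down 1 to O — 10 moves in all.
Check: order respected (D at step 1, Q at step 6); 10 moves as required.

I -> D -> F -> J -> K -> N -> Q -> P -> M -> L -> O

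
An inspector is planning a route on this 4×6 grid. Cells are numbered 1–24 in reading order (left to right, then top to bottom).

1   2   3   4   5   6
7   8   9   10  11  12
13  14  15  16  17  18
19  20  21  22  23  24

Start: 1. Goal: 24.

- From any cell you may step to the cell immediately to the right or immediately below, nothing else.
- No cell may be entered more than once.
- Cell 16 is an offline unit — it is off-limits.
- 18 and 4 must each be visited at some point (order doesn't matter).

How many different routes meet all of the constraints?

A right/down-only route from 1 to 24 makes exactly 3 down-moves and 5 right-moves in some order.
With no other constraints that would be C(8,3) = 56 routes.
A monotone route can only reach the required cells in the order 4, 18, so split there and multiply the segment counts (each segment already excludes blocked cells): 1→4: 1; 4→18: 5; 18→24: 1; product = 5.
That gives 5 routes.

5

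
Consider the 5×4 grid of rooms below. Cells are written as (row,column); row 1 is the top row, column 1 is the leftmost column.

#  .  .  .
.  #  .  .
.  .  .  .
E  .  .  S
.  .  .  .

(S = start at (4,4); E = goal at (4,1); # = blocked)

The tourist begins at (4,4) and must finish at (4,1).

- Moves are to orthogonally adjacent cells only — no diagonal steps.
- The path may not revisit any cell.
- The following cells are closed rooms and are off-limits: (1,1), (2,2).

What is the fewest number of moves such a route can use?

3

The Manhattan distance from (4,4) to (4,1) is |4−4| + |4−1| = 3, so at least 3 moves are needed.
A route of 3 moves achieves this: (4,4) → (4,3) → (4,2) → (4,1).
Since 3 matches the lower bound, it is optimal.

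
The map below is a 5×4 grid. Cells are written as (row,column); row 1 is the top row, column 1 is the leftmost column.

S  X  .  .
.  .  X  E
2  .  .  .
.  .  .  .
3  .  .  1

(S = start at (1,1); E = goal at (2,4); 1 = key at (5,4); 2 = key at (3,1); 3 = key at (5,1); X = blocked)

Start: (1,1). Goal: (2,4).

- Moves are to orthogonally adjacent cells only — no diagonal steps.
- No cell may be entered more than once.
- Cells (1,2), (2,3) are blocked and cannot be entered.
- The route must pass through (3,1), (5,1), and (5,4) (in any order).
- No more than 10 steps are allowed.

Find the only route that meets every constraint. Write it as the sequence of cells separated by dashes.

The budget equals the shortest possible length, so every move has to be on a shortest route through the required cells.
Route from (1,1): down 4 to (5,1), right 3 to (5,4), up 3 to (2,4) — 10 moves in all.
Check: all required cells visited; 10 ≤ 10 moves.

(1,1) - (2,1) - (3,1) - (4,1) - (5,1) - (5,2) - (5,3) - (5,4) - (4,4) - (3,4) - (2,4)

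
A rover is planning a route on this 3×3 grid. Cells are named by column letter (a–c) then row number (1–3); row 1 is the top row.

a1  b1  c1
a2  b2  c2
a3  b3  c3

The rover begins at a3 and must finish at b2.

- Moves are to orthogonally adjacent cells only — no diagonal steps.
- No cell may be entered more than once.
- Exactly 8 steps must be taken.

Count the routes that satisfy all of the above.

2

Need simple routes of exactly 8 moves from a3 to b2 (Manhattan distance 2, so 3 moves are spent on a detour and 3 undoing it).
Enumerating: a3 a2 a1 b1 c1 c2 c3 b3 b2 | a3 b3 c3 c2 c1 b1 a1 a2 b2.
That gives 2 routes.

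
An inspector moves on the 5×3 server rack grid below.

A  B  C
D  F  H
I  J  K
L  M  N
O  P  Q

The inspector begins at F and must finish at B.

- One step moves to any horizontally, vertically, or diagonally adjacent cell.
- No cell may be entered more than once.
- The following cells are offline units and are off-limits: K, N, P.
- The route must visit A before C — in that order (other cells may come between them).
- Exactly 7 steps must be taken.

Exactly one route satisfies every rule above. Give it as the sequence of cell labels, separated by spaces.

F A D I J H C B

The waypoints must appear in the order A, C, with no cell reused.
Route from F: up-left 1 to A, down 2 to I, right 1 to J, up-right 1 to H, up 1 to C, left 1 to B — 7 moves in all.
Check: order respected (A at step 1, C at step 6); 7 moves as required.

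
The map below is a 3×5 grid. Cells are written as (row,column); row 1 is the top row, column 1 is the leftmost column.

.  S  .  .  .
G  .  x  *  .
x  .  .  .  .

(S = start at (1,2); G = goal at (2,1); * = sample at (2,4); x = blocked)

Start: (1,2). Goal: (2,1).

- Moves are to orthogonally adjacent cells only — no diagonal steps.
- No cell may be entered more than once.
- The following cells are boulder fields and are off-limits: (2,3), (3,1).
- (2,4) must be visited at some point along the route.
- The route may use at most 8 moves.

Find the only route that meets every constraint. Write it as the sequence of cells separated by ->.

(1,2) -> (1,3) -> (1,4) -> (2,4) -> (3,4) -> (3,3) -> (3,2) -> (2,2) -> (2,1)

The 8-move cap with required stops at (2,4) leaves no slack for detours.
Route from (1,2): 2× right (reaching (1,4)), 2× down (reaching (3,4)), 2× left (reaching (3,2)), up to (2,2), left to (2,1) — 8 moves in all.
Check: all required cells visited; 8 ≤ 8 moves.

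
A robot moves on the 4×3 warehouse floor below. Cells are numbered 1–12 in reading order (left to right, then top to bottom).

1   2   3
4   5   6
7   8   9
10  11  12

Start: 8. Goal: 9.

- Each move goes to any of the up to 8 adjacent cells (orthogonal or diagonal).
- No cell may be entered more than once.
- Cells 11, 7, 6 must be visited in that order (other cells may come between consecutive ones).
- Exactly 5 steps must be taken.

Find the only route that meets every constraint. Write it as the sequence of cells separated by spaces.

The waypoints must appear in the order 11, 7, 6, with no cell reused.
Route from 8: down to 11, up-left to 7, up-right to 5, right to 6, down to 9 — 5 moves in all.
Check: order respected (11 at step 1, 7 at step 2, 6 at step 4); 5 moves as required.

8 11 7 5 6 9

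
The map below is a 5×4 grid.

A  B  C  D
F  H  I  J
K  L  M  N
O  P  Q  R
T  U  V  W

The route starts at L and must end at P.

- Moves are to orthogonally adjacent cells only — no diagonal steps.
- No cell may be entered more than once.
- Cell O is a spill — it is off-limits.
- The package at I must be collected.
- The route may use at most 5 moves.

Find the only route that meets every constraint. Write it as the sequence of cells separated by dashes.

Any route must reach I and still end at P within 5 moves, so the order of the required stops is forced.
Route from L: up 1 to H, right 1 to I, down 2 to Q, left 1 to P — 5 moves in all.
Check: all required cells visited; 5 ≤ 5 moves.

L - H - I - M - Q - P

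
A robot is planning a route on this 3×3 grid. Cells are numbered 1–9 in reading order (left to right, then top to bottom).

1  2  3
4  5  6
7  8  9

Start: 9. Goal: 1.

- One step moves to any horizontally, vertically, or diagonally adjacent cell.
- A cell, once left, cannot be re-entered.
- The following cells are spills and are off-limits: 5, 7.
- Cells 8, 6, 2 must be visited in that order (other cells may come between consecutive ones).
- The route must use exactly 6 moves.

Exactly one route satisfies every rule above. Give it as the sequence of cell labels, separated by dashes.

9 - 8 - 6 - 3 - 2 - 4 - 1

The waypoints must appear in the order 8, 6, 2, with no cell reused.
Route from 9: left to 8, up-right to 6, up to 3, left to 2, down-left to 4, up to 1 — 6 moves in all.
Check: order respected (8 at step 1, 6 at step 2, 2 at step 4); 6 moves as required.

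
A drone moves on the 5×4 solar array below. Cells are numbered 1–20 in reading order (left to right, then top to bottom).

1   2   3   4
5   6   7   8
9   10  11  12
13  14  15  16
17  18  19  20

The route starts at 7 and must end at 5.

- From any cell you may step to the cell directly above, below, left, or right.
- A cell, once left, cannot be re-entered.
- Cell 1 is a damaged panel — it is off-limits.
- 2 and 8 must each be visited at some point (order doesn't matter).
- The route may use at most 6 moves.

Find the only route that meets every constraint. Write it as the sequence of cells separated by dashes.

The 6-move cap with required stops at 2, 8 leaves no slack for detours.
Route from 7: right to 8, up to 4, 2× left (reaching 2), down to 6, left to 5 — 6 moves in all.
Check: all required cells visited; 6 ≤ 6 moves.

7 - 8 - 4 - 3 - 2 - 6 - 5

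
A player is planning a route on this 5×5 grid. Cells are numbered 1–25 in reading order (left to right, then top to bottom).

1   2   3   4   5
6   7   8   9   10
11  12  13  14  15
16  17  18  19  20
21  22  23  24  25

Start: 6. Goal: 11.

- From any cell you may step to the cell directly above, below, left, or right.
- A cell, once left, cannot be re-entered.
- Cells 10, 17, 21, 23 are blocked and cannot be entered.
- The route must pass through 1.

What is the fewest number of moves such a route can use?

5

Any route passes through 1 somewhere between 6 and 11. Summing Manhattan distances along the two legs (6 → 1 → 11) gives a lower bound of 1 + 2 = 3 moves.
The shortest route satisfying every rule uses 5 moves: 6 → 1 → 2 → 7 → 12 → 11.
The no-revisit rule (legs can't share cells) pushes the minimum above the 3-move bound; an exhaustive check rules out every length from 3 to 4, leaving 5 as the minimum.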